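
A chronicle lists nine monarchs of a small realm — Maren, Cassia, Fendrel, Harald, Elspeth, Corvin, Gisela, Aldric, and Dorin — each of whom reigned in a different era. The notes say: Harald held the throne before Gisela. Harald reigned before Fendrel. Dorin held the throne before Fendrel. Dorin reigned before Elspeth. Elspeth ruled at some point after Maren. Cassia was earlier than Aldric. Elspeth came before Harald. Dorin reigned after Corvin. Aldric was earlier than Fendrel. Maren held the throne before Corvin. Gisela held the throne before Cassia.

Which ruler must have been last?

Fendrel

Every other ruler has a chain of constraints placing them before Fendrel, so Fendrel is last.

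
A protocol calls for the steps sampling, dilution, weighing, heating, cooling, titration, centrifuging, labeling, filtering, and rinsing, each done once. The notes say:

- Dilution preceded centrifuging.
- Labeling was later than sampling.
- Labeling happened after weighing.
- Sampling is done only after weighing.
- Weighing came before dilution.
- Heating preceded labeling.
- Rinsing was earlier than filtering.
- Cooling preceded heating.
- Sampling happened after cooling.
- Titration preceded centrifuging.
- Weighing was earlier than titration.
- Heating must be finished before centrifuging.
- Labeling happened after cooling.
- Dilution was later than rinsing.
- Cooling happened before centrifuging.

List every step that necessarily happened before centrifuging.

Directly stated before centrifuging: cooling, dilution, heating, and titration.
Rinsing reaches centrifuging via rinsing → dilution → centrifuging.
Weighing reaches centrifuging via weighing → dilution → centrifuging.
No chain forces filtering (or any of the others) ahead of centrifuging.

cooling, dilution, heating, rinsing, titration, weighing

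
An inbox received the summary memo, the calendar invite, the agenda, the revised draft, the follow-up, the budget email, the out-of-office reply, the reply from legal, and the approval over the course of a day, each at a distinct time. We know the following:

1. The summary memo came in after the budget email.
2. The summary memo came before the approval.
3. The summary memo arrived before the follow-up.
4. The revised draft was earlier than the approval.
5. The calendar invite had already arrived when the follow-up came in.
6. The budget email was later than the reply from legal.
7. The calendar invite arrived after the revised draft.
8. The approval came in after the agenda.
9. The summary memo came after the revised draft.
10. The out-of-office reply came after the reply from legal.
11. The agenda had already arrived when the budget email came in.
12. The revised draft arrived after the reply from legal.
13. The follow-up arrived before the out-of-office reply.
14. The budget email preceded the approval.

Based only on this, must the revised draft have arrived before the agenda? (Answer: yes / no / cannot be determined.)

No chain of stated constraints runs from the revised draft to the agenda, and none runs from the agenda to the revised draft either.
So the relative order of the revised draft and the agenda is not fixed by the given facts.

cannot be determined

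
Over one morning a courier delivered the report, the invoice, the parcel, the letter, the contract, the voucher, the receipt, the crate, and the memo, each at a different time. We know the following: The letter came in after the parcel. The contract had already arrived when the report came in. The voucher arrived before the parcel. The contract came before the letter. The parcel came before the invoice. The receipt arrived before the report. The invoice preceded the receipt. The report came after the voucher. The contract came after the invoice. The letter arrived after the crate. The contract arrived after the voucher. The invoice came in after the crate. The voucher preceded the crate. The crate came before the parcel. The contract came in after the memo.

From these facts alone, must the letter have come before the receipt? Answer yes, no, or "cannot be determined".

No chain of stated constraints runs from the letter to the receipt, and none runs from the receipt to the letter either.
So the relative order of the letter and the receipt is not fixed by the given facts.

cannot be determined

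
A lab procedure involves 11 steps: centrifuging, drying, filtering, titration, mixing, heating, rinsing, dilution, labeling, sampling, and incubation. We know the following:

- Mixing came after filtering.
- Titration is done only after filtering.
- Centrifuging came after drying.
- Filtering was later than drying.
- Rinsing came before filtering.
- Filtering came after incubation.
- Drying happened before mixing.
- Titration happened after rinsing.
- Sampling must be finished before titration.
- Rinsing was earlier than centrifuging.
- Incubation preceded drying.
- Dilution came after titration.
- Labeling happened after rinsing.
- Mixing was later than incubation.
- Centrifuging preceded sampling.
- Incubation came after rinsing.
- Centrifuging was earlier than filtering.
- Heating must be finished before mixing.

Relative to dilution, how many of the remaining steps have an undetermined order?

Forced before dilution: centrifuging, drying, filtering, incubation, rinsing, sampling, and titration.
That leaves heating, labeling, and mixing with no forced order relative to dilution — 3.

3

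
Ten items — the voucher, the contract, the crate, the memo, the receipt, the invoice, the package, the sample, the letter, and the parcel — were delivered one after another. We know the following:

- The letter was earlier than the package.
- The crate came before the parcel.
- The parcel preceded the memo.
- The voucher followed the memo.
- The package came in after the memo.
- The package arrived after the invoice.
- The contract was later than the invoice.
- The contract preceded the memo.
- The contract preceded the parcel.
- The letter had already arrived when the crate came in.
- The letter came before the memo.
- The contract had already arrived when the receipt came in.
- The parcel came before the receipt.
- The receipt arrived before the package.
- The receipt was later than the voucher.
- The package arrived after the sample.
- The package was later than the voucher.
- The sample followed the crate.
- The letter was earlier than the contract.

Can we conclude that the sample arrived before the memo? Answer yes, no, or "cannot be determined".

No chain of stated constraints runs from the sample to the memo, and none runs from the memo to the sample either.
So the relative order of the sample and the memo is not fixed by the given facts.

cannot be determined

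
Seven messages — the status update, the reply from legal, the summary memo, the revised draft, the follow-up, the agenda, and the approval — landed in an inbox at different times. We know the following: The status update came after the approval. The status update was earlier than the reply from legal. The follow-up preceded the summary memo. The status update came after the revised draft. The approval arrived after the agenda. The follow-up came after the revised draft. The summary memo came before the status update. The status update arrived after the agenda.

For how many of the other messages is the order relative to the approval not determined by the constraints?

Forced before the approval: the agenda; forced after the approval: the reply from legal and the status update.
That leaves the follow-up, the revised draft, and the summary memo with no forced order relative to the approval — 3.

3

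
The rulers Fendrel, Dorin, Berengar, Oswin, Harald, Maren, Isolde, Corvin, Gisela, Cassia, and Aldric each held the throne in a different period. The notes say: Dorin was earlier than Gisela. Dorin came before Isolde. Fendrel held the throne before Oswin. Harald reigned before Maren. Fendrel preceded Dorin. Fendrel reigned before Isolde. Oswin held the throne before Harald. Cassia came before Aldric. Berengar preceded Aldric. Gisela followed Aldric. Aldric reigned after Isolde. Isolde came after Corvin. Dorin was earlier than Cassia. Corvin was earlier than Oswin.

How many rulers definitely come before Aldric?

Directly stated before Aldric: Berengar, Cassia, and Isolde.
Corvin reaches Aldric via Corvin → Isolde → Aldric.
Dorin reaches Aldric via Dorin → Isolde → Aldric.
Fendrel reaches Aldric via Fendrel → Isolde → Aldric.
No chain forces Gisela (or any of the others) ahead of Aldric.
That's Berengar, Cassia, Corvin, Dorin, Fendrel, and Isolde — 6 in all.

6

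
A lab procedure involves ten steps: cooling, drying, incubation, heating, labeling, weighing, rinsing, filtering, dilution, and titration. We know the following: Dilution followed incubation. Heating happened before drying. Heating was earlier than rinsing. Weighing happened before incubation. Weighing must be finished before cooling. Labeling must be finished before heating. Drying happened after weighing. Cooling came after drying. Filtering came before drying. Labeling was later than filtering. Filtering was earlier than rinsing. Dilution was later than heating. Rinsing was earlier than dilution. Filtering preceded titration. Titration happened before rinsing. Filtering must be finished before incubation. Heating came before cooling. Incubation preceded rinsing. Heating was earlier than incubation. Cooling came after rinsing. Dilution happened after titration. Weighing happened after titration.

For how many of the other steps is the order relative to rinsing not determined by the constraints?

Forced before rinsing: filtering, heating, incubation, labeling, titration, and weighing; forced after rinsing: cooling and dilution.
That leaves drying with no forced order relative to rinsing — 1.

1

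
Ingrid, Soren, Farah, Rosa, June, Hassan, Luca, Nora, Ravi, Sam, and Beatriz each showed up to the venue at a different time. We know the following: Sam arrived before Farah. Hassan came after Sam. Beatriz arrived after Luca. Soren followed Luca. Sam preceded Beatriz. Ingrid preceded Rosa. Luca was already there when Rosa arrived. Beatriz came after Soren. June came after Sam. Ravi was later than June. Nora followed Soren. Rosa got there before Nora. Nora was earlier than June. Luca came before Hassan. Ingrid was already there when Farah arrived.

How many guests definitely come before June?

Directly stated before June: Nora and Sam.
Ingrid reaches June via Ingrid → Rosa → Nora → June.
Luca reaches June via Luca → Soren → Nora → June.
Rosa reaches June via Rosa → Nora → June.
Likewise Soren reaches June by chaining the stated constraints.
That's Ingrid, Luca, Nora, Rosa, Sam, and Soren — 6 in all.

6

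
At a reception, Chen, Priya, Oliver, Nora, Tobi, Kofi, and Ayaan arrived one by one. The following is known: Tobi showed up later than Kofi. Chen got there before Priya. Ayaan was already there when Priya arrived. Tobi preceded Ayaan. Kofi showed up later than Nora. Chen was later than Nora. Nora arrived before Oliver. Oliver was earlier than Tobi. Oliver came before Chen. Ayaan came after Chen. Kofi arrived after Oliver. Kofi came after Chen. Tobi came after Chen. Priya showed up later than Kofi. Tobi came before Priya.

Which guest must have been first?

Nora has a chain of constraints placing them before every other guest, so Nora must be first.

Nora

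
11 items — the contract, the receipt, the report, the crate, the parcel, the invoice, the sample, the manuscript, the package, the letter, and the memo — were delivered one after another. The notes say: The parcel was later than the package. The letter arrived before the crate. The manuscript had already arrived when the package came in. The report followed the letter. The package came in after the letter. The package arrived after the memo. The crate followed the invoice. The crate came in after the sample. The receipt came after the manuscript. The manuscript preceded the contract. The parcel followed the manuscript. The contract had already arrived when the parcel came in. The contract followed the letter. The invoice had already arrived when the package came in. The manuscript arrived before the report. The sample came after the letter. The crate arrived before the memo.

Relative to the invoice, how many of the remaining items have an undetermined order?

Forced after the invoice: the crate, the memo, the package, and the parcel.
That leaves the contract, the letter, the manuscript, the receipt, the report, and the sample with no forced order relative to the invoice — 6.

6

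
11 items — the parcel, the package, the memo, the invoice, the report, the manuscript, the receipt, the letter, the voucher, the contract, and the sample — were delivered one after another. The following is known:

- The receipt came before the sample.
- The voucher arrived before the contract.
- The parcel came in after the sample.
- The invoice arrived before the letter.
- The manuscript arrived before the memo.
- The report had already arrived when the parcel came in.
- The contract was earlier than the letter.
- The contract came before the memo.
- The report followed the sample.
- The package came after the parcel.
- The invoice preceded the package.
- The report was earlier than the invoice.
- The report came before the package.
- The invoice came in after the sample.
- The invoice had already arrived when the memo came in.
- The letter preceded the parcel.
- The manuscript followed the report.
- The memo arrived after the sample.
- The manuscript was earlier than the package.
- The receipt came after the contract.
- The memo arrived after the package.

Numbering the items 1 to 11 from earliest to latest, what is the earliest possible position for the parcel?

The contract, the invoice, the letter, the receipt, the report, the sample, and the voucher must all come before the parcel — 7 forced predecessors.
Nothing else is forced ahead of the parcel, so its earliest slot is position 7 + 1 = 8.

8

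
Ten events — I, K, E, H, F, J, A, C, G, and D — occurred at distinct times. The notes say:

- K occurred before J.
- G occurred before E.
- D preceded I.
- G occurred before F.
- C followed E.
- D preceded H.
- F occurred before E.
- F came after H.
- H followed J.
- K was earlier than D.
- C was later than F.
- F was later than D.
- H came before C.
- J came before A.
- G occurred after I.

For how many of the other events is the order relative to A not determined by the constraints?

7

Forced before A: J and K.
That leaves C, D, E, F, G, H, and I with no forced order relative to A — 7.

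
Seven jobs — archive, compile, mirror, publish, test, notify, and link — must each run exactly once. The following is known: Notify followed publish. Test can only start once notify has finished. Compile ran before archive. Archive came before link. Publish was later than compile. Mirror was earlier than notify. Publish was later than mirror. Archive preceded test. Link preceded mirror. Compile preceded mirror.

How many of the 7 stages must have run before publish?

4

Directly stated before publish: compile and mirror.
Archive reaches publish via archive → link → mirror → publish.
Link reaches publish via link → mirror → publish.
No chain forces test (or any of the others) ahead of publish.
That's archive, compile, link, and mirror — 4 in all.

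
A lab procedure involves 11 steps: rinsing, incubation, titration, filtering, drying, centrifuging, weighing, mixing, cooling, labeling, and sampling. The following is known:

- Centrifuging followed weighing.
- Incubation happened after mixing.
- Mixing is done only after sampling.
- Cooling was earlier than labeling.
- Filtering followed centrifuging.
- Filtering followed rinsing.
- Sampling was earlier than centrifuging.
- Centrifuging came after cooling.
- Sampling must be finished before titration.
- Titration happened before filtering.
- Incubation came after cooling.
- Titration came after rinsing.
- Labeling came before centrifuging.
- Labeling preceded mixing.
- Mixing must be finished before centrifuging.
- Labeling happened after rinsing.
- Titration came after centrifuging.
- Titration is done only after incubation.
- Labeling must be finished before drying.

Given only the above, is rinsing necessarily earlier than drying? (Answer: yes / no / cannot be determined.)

Chain the constraints: rinsing → labeling → drying. Each link is directly stated, so rinsing comes before drying.

yes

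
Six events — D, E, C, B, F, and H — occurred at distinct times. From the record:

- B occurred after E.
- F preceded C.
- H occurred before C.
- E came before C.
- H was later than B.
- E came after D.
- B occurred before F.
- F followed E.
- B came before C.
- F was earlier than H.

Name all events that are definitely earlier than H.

Directly stated before H: B and F.
D reaches H via D → E → B → H.
E reaches H via E → B → H.
No chain forces C ahead of H.

B, D, E, F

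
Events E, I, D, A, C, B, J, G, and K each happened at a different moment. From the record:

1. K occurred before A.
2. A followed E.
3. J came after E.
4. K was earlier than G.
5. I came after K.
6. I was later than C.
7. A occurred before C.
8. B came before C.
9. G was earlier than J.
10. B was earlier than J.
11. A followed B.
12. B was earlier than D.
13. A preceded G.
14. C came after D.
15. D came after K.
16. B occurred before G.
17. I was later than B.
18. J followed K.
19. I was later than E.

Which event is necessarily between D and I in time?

Tracing the constraints gives D → C → I, so C sits after D and before I.
No other event is forced both after D and before I.

C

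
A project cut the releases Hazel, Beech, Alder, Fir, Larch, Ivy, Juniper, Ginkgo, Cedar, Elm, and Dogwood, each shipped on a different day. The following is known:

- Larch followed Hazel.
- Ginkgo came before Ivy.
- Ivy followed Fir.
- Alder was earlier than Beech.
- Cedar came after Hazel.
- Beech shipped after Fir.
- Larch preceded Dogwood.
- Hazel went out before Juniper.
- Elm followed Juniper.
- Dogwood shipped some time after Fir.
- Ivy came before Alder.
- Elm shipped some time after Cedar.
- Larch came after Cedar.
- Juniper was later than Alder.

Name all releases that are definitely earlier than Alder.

Fir, Ginkgo, Ivy

Directly stated before Alder: Ivy.
Fir reaches Alder via Fir → Ivy → Alder.
Ginkgo reaches Alder via Ginkgo → Ivy → Alder.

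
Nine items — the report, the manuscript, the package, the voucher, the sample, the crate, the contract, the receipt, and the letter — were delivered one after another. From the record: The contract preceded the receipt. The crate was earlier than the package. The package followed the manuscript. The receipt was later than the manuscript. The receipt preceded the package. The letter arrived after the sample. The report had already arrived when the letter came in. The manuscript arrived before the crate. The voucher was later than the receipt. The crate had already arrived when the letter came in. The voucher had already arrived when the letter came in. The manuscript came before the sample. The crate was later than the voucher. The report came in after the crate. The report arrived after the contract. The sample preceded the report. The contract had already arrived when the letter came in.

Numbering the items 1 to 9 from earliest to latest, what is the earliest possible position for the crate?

The contract, the manuscript, the receipt, and the voucher must all come before the crate — 4 forced predecessors.
Nothing else is forced ahead of the crate, so its earliest slot is position 4 + 1 = 5.

5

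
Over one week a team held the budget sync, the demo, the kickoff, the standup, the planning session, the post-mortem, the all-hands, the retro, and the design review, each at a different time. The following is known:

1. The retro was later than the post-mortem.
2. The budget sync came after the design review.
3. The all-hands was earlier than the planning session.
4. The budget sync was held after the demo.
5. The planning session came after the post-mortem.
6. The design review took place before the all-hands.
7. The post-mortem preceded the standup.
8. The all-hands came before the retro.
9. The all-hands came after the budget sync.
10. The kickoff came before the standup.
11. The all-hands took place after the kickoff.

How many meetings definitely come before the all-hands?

4

Directly stated before the all-hands: the budget sync, the design review, and the kickoff.
The demo reaches the all-hands via the demo → the budget sync → the all-hands.
No chain forces the post-mortem (or any of the others) ahead of the all-hands.
That's the budget sync, the demo, the design review, and the kickoff — 4 in all.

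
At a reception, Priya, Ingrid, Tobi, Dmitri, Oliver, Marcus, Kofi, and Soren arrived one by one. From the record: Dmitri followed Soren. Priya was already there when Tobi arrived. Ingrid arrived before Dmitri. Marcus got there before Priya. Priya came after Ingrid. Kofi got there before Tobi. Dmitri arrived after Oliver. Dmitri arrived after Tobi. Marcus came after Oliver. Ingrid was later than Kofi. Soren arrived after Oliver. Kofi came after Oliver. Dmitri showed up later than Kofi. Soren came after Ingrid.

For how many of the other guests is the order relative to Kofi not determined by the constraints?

1

Forced before Kofi: Oliver; forced after Kofi: Dmitri, Ingrid, Priya, Soren, and Tobi.
That leaves Marcus with no forced order relative to Kofi — 1.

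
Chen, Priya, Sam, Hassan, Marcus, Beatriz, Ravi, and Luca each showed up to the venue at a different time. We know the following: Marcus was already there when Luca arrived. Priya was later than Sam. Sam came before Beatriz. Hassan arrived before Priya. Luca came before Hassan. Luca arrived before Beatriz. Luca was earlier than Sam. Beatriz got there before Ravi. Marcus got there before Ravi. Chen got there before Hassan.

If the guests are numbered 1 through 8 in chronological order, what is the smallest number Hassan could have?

Chen, Luca, and Marcus must all come before Hassan — 3 forced predecessors.
Nothing else is forced ahead of Hassan, so their earliest slot is position 3 + 1 = 4.

4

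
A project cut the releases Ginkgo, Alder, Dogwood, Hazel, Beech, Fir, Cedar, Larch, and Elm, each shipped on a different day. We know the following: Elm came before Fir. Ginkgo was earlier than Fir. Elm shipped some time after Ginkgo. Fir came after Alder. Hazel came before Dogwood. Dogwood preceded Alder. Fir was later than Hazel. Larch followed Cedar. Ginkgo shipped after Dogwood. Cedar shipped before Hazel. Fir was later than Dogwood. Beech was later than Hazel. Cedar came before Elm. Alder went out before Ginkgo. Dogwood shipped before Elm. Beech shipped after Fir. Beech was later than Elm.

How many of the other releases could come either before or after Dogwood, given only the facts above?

Forced before Dogwood: Cedar and Hazel; forced after Dogwood: Alder, Beech, Elm, Fir, and Ginkgo.
That leaves Larch with no forced order relative to Dogwood — 1.

1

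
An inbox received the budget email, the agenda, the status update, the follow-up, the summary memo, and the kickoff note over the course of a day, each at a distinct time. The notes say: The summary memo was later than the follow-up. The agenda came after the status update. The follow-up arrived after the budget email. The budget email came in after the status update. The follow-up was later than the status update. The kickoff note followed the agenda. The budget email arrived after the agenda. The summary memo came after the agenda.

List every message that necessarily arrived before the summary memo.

the agenda, the budget email, the follow-up, the status update

Directly stated before the summary memo: the agenda and the follow-up.
The budget email reaches the summary memo via the budget email → the follow-up → the summary memo.
The status update reaches the summary memo via the status update → the follow-up → the summary memo.
No chain forces the kickoff note ahead of the summary memo.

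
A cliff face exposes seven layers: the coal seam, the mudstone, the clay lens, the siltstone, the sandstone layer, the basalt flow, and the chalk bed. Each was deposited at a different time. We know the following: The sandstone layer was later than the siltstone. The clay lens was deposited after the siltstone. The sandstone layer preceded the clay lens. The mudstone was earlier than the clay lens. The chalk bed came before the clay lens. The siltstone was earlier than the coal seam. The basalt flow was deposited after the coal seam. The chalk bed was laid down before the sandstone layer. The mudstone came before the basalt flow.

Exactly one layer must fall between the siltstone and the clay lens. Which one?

the sandstone layer

Tracing the constraints gives the siltstone → the sandstone layer → the clay lens, so the sandstone layer sits after the siltstone and before the clay lens.
No other layer is forced both after the siltstone and before the clay lens.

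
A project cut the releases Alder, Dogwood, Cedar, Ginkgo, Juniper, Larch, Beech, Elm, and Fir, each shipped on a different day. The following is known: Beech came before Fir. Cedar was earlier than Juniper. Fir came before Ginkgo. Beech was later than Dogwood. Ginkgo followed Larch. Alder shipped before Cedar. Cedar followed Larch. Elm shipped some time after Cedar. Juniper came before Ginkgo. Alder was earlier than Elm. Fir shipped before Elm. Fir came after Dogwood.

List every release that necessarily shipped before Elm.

Alder, Beech, Cedar, Dogwood, Fir, Larch

Directly stated before Elm: Alder, Cedar, and Fir.
Beech reaches Elm via Beech → Fir → Elm.
Dogwood reaches Elm via Dogwood → Fir → Elm.
Larch reaches Elm via Larch → Cedar → Elm.
No chain forces Ginkgo (or any of the others) ahead of Elm.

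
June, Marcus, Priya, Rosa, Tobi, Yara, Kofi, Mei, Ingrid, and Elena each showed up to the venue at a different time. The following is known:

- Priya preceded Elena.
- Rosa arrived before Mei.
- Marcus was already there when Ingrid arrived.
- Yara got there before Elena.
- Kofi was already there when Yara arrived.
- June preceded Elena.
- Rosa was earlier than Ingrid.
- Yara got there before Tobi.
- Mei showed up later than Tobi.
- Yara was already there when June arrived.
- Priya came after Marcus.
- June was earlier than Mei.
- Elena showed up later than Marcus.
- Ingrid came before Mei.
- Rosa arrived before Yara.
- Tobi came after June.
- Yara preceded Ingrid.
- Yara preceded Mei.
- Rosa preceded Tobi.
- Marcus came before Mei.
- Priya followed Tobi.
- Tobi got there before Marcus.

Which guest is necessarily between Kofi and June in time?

Tracing the constraints gives Kofi → Yara → June, so Yara sits after Kofi and before June.
No other guest is forced both after Kofi and before June.

Yara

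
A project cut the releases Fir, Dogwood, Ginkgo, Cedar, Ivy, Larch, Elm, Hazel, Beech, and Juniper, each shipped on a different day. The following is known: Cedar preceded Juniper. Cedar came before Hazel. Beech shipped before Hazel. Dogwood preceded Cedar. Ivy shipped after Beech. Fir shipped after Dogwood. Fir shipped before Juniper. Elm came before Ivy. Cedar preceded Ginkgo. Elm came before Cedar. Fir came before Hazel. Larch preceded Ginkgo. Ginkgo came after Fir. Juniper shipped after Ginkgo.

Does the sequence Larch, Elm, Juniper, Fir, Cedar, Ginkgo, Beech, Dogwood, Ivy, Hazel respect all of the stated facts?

no

The constraints require Dogwood before Fir, but in the proposed sequence Fir appears ahead of Dogwood. That one violation is enough.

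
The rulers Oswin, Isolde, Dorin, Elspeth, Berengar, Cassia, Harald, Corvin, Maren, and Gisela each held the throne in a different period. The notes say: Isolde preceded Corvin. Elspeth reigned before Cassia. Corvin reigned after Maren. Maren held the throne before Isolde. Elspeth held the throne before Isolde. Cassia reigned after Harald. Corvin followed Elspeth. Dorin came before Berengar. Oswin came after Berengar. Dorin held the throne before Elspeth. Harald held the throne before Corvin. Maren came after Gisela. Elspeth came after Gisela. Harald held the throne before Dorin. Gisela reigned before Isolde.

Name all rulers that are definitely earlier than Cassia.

Directly stated before Cassia: Elspeth and Harald.
Dorin reaches Cassia via Dorin → Elspeth → Cassia.
Gisela reaches Cassia via Gisela → Elspeth → Cassia.
No chain forces Isolde (or any of the others) ahead of Cassia.

Dorin, Elspeth, Gisela, Harald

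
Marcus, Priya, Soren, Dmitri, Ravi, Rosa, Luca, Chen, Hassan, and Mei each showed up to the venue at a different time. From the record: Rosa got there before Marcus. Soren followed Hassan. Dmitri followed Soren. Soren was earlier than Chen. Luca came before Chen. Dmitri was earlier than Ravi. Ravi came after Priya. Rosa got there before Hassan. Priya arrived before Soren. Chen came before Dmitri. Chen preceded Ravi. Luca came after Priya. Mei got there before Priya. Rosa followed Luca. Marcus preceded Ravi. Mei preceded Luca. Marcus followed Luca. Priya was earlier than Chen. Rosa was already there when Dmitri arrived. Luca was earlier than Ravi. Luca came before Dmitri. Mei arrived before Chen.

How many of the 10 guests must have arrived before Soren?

Directly stated before Soren: Hassan and Priya.
Luca reaches Soren via Luca → Rosa → Hassan → Soren.
Mei reaches Soren via Mei → Priya → Soren.
Rosa reaches Soren via Rosa → Hassan → Soren.
No chain forces Ravi (or any of the others) ahead of Soren.
That's Hassan, Luca, Mei, Priya, and Rosa — 5 in all.

5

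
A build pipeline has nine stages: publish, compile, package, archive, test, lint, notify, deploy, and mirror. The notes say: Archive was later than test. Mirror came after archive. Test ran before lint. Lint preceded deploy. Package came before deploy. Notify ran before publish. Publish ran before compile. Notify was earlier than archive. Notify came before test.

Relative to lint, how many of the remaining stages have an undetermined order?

5

Forced before lint: notify and test; forced after lint: deploy.
That leaves archive, compile, mirror, package, and publish with no forced order relative to lint — 5.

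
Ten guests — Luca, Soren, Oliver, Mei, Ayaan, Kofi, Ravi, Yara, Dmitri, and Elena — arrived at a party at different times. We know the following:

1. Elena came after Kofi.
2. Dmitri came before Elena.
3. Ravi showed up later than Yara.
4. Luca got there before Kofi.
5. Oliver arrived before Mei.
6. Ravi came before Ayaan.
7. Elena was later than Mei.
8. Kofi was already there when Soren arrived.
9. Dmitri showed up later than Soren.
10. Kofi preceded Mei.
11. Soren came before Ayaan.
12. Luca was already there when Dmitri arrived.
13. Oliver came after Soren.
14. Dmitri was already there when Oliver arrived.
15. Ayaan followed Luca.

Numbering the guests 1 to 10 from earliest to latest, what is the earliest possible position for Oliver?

5

Dmitri, Kofi, Luca, and Soren must all come before Oliver — 4 forced predecessors.
Nothing else is forced ahead of Oliver, so their earliest slot is position 4 + 1 = 5.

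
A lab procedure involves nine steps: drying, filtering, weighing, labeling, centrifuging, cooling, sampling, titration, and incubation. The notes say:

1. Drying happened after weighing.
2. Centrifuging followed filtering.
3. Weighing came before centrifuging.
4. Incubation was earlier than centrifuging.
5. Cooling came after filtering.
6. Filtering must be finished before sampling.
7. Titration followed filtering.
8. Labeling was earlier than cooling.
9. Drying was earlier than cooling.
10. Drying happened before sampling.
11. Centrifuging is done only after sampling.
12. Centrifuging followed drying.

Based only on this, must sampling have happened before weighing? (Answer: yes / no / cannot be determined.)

no

Tracing the constraints gives weighing → drying → sampling, so weighing must come before sampling.
That means sampling cannot be before weighing.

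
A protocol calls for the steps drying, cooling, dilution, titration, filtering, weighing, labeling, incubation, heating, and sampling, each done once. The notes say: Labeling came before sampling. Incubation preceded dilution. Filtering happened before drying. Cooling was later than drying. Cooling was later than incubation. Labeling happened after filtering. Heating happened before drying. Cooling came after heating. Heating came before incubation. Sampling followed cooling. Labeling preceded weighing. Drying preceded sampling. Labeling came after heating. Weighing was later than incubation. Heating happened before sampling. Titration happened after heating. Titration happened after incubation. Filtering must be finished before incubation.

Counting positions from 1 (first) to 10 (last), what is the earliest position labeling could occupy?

3

Filtering and heating must both come before labeling — 2 forced predecessors.
Nothing else is forced ahead of labeling, so its earliest slot is position 2 + 1 = 3.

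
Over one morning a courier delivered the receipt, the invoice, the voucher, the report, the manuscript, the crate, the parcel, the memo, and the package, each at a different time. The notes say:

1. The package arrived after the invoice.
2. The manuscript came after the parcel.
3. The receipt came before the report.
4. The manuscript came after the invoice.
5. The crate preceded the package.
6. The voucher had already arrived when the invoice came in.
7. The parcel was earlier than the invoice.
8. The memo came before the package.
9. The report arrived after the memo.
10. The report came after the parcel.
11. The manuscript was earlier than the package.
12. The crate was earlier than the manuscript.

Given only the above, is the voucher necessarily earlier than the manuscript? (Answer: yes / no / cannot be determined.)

yes

Chain the constraints: the voucher → the invoice → the manuscript. Each link is directly stated, so the voucher comes before the manuscript.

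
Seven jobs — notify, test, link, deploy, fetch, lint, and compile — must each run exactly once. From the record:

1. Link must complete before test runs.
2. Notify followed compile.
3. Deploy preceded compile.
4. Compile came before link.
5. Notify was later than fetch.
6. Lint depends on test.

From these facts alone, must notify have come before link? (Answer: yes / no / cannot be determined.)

cannot be determined

No chain of stated constraints runs from notify to link, and none runs from link to notify either.
So the relative order of notify and link is not fixed by the given facts.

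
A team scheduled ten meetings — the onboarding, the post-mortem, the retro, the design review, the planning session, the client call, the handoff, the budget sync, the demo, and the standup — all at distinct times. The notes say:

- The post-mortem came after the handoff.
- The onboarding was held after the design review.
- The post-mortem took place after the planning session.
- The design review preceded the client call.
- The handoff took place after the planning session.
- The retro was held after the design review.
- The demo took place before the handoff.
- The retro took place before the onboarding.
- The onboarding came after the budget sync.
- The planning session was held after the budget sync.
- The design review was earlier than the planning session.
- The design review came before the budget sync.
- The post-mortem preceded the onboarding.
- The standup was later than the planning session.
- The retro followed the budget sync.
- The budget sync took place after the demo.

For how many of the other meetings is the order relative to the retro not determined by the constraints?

Forced before the retro: the budget sync, the demo, and the design review; forced after the retro: the onboarding.
That leaves the client call, the handoff, the planning session, the post-mortem, and the standup with no forced order relative to the retro — 5.

5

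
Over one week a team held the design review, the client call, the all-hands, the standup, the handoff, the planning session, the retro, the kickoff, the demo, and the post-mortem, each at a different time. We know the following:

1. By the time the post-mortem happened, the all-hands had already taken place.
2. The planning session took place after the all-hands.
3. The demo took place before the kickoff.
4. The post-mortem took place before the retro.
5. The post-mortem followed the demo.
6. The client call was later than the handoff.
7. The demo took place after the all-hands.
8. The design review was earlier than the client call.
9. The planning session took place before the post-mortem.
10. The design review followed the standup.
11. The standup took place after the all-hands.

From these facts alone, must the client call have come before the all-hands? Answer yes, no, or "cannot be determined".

no

Tracing the constraints gives the all-hands → the standup → the design review → the client call, so the all-hands must come before the client call.
That means the client call cannot be before the all-hands.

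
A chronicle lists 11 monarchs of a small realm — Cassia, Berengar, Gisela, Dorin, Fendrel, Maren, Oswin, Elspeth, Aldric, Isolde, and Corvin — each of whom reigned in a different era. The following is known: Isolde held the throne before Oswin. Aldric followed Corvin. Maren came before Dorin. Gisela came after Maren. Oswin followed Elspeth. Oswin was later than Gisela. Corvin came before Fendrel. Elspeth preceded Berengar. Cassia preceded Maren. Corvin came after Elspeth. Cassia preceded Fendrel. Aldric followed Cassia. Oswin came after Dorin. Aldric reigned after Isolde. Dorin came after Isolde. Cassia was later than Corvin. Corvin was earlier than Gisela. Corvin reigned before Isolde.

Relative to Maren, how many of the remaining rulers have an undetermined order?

4

Forced before Maren: Cassia, Corvin, and Elspeth; forced after Maren: Dorin, Gisela, and Oswin.
That leaves Aldric, Berengar, Fendrel, and Isolde with no forced order relative to Maren — 4.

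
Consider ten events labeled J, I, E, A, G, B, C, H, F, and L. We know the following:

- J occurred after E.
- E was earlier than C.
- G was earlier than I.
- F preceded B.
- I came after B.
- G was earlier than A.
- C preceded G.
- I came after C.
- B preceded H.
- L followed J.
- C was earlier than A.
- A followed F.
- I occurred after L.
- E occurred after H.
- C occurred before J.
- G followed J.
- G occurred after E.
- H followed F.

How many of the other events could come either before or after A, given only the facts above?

2

Forced before A: B, C, E, F, G, H, and J.
That leaves I and L with no forced order relative to A — 2.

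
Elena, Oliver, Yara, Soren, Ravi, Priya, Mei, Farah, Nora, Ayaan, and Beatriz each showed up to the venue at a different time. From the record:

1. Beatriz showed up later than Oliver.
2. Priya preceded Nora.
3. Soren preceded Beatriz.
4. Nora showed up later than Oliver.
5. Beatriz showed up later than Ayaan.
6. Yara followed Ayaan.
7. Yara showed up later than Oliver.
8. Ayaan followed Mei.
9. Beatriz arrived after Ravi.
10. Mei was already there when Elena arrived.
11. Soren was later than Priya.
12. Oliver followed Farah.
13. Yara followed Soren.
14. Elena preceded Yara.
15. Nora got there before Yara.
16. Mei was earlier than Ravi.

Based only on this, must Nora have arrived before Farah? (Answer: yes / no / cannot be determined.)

no

Tracing the constraints gives Farah → Oliver → Nora, so Farah must come before Nora.
That means Nora cannot be before Farah.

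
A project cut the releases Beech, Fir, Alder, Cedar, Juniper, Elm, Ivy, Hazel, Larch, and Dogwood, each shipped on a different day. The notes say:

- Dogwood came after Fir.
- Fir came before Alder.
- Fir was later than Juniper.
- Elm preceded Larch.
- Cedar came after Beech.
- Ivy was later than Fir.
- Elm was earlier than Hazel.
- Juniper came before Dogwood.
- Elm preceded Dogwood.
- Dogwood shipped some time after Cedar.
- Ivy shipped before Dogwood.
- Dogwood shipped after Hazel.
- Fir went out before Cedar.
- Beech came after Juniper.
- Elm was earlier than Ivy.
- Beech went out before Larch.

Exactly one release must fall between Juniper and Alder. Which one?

Fir

Tracing the constraints gives Juniper → Fir → Alder, so Fir sits after Juniper and before Alder.
No other release is forced both after Juniper and before Alder.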